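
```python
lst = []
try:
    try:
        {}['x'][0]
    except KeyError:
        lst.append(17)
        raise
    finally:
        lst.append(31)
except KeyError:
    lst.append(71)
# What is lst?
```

Step-by-step execution trace:
1. Inner try: `{}['x'][0]` raises KeyError.
2. Inner `except KeyError` matches → `lst.append(17)` → lst = [17].
3. bare `raise` re-raises KeyError.
4. Inner `finally` runs during unwinding: `lst.append(31)` → lst = [17, 31].
5. Outer `except KeyError` matches → `lst.append(71)` → lst = [17, 31, 71].
Result: [17, 31, 71]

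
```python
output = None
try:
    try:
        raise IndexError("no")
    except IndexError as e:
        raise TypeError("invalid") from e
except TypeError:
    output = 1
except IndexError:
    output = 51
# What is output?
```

Step-by-step execution trace:
1. Inner try raises IndexError; inner `except IndexError as e` catches it.
2. `raise TypeError(...) from e` raises TypeError (IndexError is attached as __cause__, but only TypeError is active).
3. Outer `except TypeError` matches → output = 1.
4. `except IndexError` is not reached.
Result: 1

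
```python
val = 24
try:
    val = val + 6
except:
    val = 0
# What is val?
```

Step-by-step execution trace:
1. val starts at 24.
2. try: `val = val + 6` → val = 30. No exception raised.
3. `except` is skipped.
Result: 30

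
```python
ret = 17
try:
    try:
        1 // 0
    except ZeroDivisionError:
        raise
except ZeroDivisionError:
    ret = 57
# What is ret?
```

Step-by-step execution trace:
1. Inner try: `1 // 0` raises ZeroDivisionError.
2. Inner `except ZeroDivisionError` matches; bare `raise` re-raises the same ZeroDivisionError.
3. Outer `except ZeroDivisionError` matches → ret = 57.
Result: 57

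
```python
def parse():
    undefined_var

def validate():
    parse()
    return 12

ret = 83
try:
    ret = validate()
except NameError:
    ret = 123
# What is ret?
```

Step-by-step execution trace:
1. ret starts at 83.
2. try: `validate()` calls `parse()`.
3. `parse()` evaluates `undefined_var`, which raises NameError; it propagates through validate (uncaught).
4. `return 12` in validate is not reached; the assignment to ret does not complete.
5. `except NameError` matches → ret = 123.
Result: 123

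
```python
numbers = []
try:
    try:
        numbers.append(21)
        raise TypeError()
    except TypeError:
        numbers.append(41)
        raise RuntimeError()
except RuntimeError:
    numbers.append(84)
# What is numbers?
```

Step-by-step execution trace:
1. Inner try: `numbers.append(21)` → numbers = [21].
2. `raise TypeError()` raises TypeError.
3. Inner `except TypeError` matches → `numbers.append(41)` → numbers = [21, 41].
4. `raise RuntimeError()` raises RuntimeError; propagates to outer try.
5. Outer `except RuntimeError` matches → `numbers.append(84)` → numbers = [21, 41, 84].
Result: [21, 41, 84]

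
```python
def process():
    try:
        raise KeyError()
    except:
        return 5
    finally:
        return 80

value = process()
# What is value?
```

Step-by-step execution trace:
1. `process()` enters try: `raise KeyError()` raises KeyError.
2. bare `except` matches → `return 5` sets pending return value 5.
3. Before returning, `finally: return 80` runs and overrides the pending return.
4. process() returns 80 → value = 80.
Result: 80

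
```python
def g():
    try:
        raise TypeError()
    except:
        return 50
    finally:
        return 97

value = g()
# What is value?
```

Step-by-step execution trace:
1. `g()` enters try: `raise TypeError()` raises TypeError.
2. bare `except` matches → `return 50` sets pending return value 50.
3. Before returning, `finally: return 97` runs and overrides the pending return.
4. g() returns 97 → value = 97.
Result: 97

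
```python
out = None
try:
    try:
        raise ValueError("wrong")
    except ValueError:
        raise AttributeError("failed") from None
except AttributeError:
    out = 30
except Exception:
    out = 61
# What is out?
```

Step-by-step execution trace:
1. Inner try raises ValueError; inner `except ValueError` catches it.
2. `raise AttributeError(...) from None` raises AttributeError (from None suppresses __context__, but the active exception is still AttributeError).
3. Outer `except AttributeError` matches → out = 30.
4. `except Exception` is not reached.
Result: 30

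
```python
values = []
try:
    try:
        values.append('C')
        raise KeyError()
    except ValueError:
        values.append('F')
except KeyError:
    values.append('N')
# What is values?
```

Step-by-step execution trace:
1. Inner try: `values.append('C')` → values = ['C'].
2. `raise KeyError()` raises KeyError.
3. Inner `except ValueError` does not match KeyError; exception propagates to outer try.
4. Outer `except KeyError` matches → `values.append('N')` → values = ['C', 'N'].
Result: ['C', 'N']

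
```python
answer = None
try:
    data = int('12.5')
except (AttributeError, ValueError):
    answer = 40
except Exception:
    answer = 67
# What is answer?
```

Step-by-step execution trace:
1. `data = int('12.5')` raises ValueError.
2. `except (AttributeError, ValueError)` matches (ValueError is in the tuple) → answer = 40.
3. `except Exception` is not reached.
Result: 40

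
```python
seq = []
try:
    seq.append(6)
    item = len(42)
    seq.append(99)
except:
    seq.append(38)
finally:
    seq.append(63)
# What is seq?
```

Step-by-step execution trace:
1. try: `seq.append(6)` → seq = [6].
2. `item = len(42)` raises TypeError; `seq.append(99)` is not reached.
3. bare `except` matches → `seq.append(38)` → seq = [6, 38].
4. finally always runs: `seq.append(63)` → seq = [6, 38, 63].
Result: [6, 38, 63]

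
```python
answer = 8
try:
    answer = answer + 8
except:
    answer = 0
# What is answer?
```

Step-by-step execution trace:
1. answer starts at 8.
2. try: `answer = answer + 8` → answer = 16. No exception raised.
3. `except` is skipped.
Result: 16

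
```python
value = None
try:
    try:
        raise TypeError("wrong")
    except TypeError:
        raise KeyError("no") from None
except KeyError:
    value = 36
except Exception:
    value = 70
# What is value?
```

Step-by-step execution trace:
1. Inner try raises TypeError; inner `except TypeError` catches it.
2. `raise KeyError(...) from None` raises KeyError (from None suppresses __context__, but the active exception is still KeyError).
3. Outer `except KeyError` matches → value = 36.
4. `except Exception` is not reached.
Result: 36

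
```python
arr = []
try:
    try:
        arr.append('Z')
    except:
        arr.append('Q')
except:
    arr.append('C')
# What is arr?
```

Step-by-step execution trace:
1. Inner try: `arr.append('Z')` → arr = ['Z']. No exception raised.
2. Inner `except` is skipped.
3. Inner try completes normally; outer `except` is skipped.
Result: ['Z']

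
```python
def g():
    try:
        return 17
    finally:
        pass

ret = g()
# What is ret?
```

Step-by-step execution trace:
1. `g()` enters try: `return 17` sets pending return value 17.
2. Before returning, `finally: pass` runs (no effect).
3. g() returns 17 → ret = 17.
Result: 17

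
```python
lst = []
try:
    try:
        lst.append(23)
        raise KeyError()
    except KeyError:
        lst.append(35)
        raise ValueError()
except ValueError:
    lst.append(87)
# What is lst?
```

Step-by-step execution trace:
1. Inner try: `lst.append(23)` → lst = [23].
2. `raise KeyError()` raises KeyError.
3. Inner `except KeyError` matches → `lst.append(35)` → lst = [23, 35].
4. `raise ValueError()` raises ValueError; propagates to outer try.
5. Outer `except ValueError` matches → `lst.append(87)` → lst = [23, 35, 87].
Result: [23, 35, 87]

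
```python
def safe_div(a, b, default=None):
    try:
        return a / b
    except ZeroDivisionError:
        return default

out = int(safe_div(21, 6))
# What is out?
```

Step-by-step execution trace:
1. `safe_div(21, 6)` enters try: `return 21 / 6` → returns 3.5. No exception raised.
2. `except ZeroDivisionError` is skipped.
3. `int(3.5)` → 3 → out = 3.
Result: 3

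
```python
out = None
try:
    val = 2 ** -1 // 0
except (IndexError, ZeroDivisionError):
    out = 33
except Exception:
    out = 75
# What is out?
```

Step-by-step execution trace:
1. `val = 2 ** -1 // 0` raises ZeroDivisionError.
2. `except (IndexError, ZeroDivisionError)` matches (ZeroDivisionError is in the tuple) → out = 33.
3. `except Exception` is not reached.
Result: 33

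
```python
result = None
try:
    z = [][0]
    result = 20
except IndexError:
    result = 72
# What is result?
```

Step-by-step execution trace:
1. `z = [][0]` raises IndexError.
2. `result = 20` is not reached.
3. `except IndexError` matches → result = 72.
Result: 72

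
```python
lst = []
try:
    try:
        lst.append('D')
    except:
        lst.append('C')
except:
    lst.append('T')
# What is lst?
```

Step-by-step execution trace:
1. Inner try: `lst.append('D')` → lst = ['D']. No exception raised.
2. Inner `except` is skipped.
3. Inner try completes normally; outer `except` is skipped.
Result: ['D']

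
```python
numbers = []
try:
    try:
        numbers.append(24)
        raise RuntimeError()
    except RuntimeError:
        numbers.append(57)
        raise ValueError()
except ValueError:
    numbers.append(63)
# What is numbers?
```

Step-by-step execution trace:
1. Inner try: `numbers.append(24)` → numbers = [24].
2. `raise RuntimeError()` raises RuntimeError.
3. Inner `except RuntimeError` matches → `numbers.append(57)` → numbers = [24, 57].
4. `raise ValueError()` raises ValueError; propagates to outer try.
5. Outer `except ValueError` matches → `numbers.append(63)` → numbers = [24, 57, 63].
Result: [24, 57, 63]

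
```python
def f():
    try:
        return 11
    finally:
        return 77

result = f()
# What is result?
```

Step-by-step execution trace:
1. `f()` enters try: `return 11` sets pending return value 11.
2. Before returning, `finally: return 77` runs and overrides the pending return.
3. f() returns 77 → result = 77.
Result: 77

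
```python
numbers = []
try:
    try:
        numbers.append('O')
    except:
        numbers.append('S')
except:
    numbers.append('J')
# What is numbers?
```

Step-by-step execution trace:
1. Inner try: `numbers.append('O')` → numbers = ['O']. No exception raised.
2. Inner `except` is skipped.
3. Inner try completes normally; outer `except` is skipped.
Result: ['O']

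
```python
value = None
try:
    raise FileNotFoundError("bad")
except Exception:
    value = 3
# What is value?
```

Step-by-step execution trace:
1. `raise FileNotFoundError(...)` raises FileNotFoundError.
2. `except Exception` matches (FileNotFoundError is a subclass of Exception) → value = 3.
Result: 3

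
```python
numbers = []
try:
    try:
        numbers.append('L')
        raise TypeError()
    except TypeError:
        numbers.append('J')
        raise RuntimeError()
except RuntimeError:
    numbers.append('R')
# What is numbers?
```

Step-by-step execution trace:
1. Inner try: `numbers.append('L')` → numbers = ['L'].
2. `raise TypeError()` raises TypeError.
3. Inner `except TypeError` matches → `numbers.append('J')` → numbers = ['L', 'J'].
4. `raise RuntimeError()` raises RuntimeError; propagates to outer try.
5. Outer `except RuntimeError` matches → `numbers.append('R')` → numbers = ['L', 'J', 'R'].
Result: ['L', 'J', 'R']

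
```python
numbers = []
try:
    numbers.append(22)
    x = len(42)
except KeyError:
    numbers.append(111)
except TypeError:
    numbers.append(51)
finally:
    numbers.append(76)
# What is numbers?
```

Step-by-step execution trace:
1. try: `numbers.append(22)` → numbers = [22].
2. `x = len(42)` raises TypeError.
3. `except KeyError` does not match TypeError; skipped.
4. `except TypeError` matches → `numbers.append(51)` → numbers = [22, 51].
5. finally always runs: `numbers.append(76)` → numbers = [22, 51, 76].
Result: [22, 51, 76]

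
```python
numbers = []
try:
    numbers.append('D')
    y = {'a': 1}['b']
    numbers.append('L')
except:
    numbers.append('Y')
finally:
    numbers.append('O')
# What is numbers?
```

Step-by-step execution trace:
1. try: `numbers.append('D')` → numbers = ['D'].
2. `y = {'a': 1}['b']` raises KeyError; `numbers.append('L')` is not reached.
3. bare `except` matches → `numbers.append('Y')` → numbers = ['D', 'Y'].
4. finally always runs: `numbers.append('O')` → numbers = ['D', 'Y', 'O'].
Result: ['D', 'Y', 'O']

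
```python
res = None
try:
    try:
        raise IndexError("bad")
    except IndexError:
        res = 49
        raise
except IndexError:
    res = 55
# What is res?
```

Step-by-step execution trace:
1. Inner try: `raise IndexError("bad")` raises IndexError.
2. Inner `except IndexError` matches → res = 49.
3. bare `raise` re-raises the same IndexError.
4. Outer `except IndexError` matches → res = 55.
Result: 55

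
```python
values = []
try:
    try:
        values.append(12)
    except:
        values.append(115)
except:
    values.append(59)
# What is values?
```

Step-by-step execution trace:
1. Inner try: `values.append(12)` → values = [12]. No exception raised.
2. Inner `except` is skipped.
3. Inner try completes normally; outer `except` is skipped.
Result: [12]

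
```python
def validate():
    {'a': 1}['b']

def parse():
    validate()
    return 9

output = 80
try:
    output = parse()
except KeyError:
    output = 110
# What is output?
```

Step-by-step execution trace:
1. output starts at 80.
2. try: `parse()` calls `validate()`.
3. `validate()` evaluates `{'a': 1}['b']`, which raises KeyError; it propagates through parse (uncaught).
4. `return 9` in parse is not reached; the assignment to output does not complete.
5. `except KeyError` matches → output = 110.
Result: 110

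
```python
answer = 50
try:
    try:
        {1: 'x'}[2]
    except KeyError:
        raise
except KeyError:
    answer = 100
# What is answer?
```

Step-by-step execution trace:
1. Inner try: `{1: 'x'}[2]` raises KeyError.
2. Inner `except KeyError` matches; bare `raise` re-raises the same KeyError.
3. Outer `except KeyError` matches → answer = 100.
Result: 100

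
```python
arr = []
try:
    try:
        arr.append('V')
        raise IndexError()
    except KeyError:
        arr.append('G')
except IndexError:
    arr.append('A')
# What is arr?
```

Step-by-step execution trace:
1. Inner try: `arr.append('V')` → arr = ['V'].
2. `raise IndexError()` raises IndexError.
3. Inner `except KeyError` does not match IndexError; exception propagates to outer try.
4. Outer `except IndexError` matches → `arr.append('A')` → arr = ['V', 'A'].
Result: ['V', 'A']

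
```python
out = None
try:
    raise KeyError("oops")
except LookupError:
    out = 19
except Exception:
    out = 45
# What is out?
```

Step-by-step execution trace:
1. `raise KeyError(...)` raises KeyError.
2. `except LookupError` matches (KeyError is a subclass of LookupError) → out = 19.
3. `except Exception` is not reached.
Result: 19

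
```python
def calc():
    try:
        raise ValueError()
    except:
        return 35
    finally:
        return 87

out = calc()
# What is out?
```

Step-by-step execution trace:
1. `calc()` enters try: `raise ValueError()` raises ValueError.
2. bare `except` matches → `return 35` sets pending return value 35.
3. Before returning, `finally: return 87` runs and overrides the pending return.
4. calc() returns 87 → out = 87.
Result: 87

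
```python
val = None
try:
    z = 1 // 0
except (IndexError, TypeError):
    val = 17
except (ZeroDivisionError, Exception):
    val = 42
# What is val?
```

Step-by-step execution trace:
1. `z = 1 // 0` raises ZeroDivisionError.
2. `except (IndexError, TypeError)` does not match ZeroDivisionError; skipped.
3. `except (ZeroDivisionError, Exception)` matches (ZeroDivisionError is in the tuple) → val = 42.
Result: 42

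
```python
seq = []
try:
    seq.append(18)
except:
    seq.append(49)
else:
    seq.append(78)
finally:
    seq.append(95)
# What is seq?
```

Step-by-step execution trace:
1. try: `seq.append(18)` → seq = [18]. No exception raised.
2. `except` is skipped.
3. `else` runs: `seq.append(78)` → seq = [18, 78].
4. `finally` always runs: `seq.append(95)` → seq = [18, 78, 95].
Result: [18, 78, 95]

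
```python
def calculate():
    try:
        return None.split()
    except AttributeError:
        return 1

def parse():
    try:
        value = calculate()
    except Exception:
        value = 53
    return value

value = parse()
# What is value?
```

Step-by-step execution trace:
1. `parse()` calls `calculate()`.
2. In calculate: `None.split()` raises AttributeError; `except AttributeError` catches it → returns 1.
3. In parse: `value = calculate()` → value = 1. No exception reaches parse.
4. `except Exception` is skipped; parse returns 1.
5. value = 1.
Result: 1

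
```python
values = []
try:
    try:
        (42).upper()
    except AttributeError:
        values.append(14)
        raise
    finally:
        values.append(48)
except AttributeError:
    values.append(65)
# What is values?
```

Step-by-step execution trace:
1. Inner try: `(42).upper()` raises AttributeError.
2. Inner `except AttributeError` matches → `values.append(14)` → values = [14].
3. bare `raise` re-raises AttributeError.
4. Inner `finally` runs during unwinding: `values.append(48)` → values = [14, 48].
5. Outer `except AttributeError` matches → `values.append(65)` → values = [14, 48, 65].
Result: [14, 48, 65]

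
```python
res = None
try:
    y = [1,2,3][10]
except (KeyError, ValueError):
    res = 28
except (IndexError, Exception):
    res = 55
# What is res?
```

Step-by-step execution trace:
1. `y = [1,2,3][10]` raises IndexError.
2. `except (KeyError, ValueError)` does not match IndexError; skipped.
3. `except (IndexError, Exception)` matches (IndexError is in the tuple) → res = 55.
Result: 55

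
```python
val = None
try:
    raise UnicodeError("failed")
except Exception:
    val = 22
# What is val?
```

Step-by-step execution trace:
1. `raise UnicodeError(...)` raises UnicodeError.
2. `except Exception` matches (UnicodeError is a subclass of Exception) → val = 22.
Result: 22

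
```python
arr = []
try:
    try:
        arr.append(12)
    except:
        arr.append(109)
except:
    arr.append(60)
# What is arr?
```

Step-by-step execution trace:
1. Inner try: `arr.append(12)` → arr = [12]. No exception raised.
2. Inner `except` is skipped.
3. Inner try completes normally; outer `except` is skipped.
Result: [12]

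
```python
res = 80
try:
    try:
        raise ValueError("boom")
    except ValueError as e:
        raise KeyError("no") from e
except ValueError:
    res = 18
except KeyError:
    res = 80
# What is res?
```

Step-by-step execution trace:
1. Inner try raises ValueError; inner `except ValueError as e` catches it.
2. `raise KeyError(...) from e` raises KeyError (ValueError is attached as __cause__, but only KeyError is active).
3. Outer `except ValueError` does not match KeyError; skipped.
4. Outer `except KeyError` matches → res = 80.
Result: 80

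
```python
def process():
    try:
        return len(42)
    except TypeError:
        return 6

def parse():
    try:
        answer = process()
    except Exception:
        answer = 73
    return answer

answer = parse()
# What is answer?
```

Step-by-step execution trace:
1. `parse()` calls `process()`.
2. In process: `len(42)` raises TypeError; `except TypeError` catches it → returns 6.
3. In parse: `answer = process()` → answer = 6. No exception reaches parse.
4. `except Exception` is skipped; parse returns 6.
5. answer = 6.
Result: 6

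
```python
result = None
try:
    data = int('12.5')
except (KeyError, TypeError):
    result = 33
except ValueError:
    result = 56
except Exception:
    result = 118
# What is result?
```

Step-by-step execution trace:
1. `data = int('12.5')` raises ValueError.
2. `except (KeyError, TypeError)` does not match ValueError; skipped.
3. `except ValueError` matches (exact type match) → result = 56.
4. `except Exception` is not reached.
Result: 56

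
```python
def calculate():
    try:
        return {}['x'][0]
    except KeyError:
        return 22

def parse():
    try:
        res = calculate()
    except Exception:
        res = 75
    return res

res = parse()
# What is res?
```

Step-by-step execution trace:
1. `parse()` calls `calculate()`.
2. In calculate: `{}['x'][0]` raises KeyError; `except KeyError` catches it → returns 22.
3. In parse: `res = calculate()` → res = 22. No exception reaches parse.
4. `except Exception` is skipped; parse returns 22.
5. res = 22.
Result: 22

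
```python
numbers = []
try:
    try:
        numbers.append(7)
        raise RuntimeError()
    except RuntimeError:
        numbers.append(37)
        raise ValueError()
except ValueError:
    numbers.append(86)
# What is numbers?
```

Step-by-step execution trace:
1. Inner try: `numbers.append(7)` → numbers = [7].
2. `raise RuntimeError()` raises RuntimeError.
3. Inner `except RuntimeError` matches → `numbers.append(37)` → numbers = [7, 37].
4. `raise ValueError()` raises ValueError; propagates to outer try.
5. Outer `except ValueError` matches → `numbers.append(86)` → numbers = [7, 37, 86].
Result: [7, 37, 86]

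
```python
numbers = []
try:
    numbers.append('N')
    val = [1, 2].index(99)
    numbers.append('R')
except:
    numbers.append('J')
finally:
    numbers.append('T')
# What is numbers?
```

Step-by-step execution trace:
1. try: `numbers.append('N')` → numbers = ['N'].
2. `val = [1, 2].index(99)` raises ValueError; `numbers.append('R')` is not reached.
3. bare `except` matches → `numbers.append('J')` → numbers = ['N', 'J'].
4. finally always runs: `numbers.append('T')` → numbers = ['N', 'J', 'T'].
Result: ['N', 'J', 'T']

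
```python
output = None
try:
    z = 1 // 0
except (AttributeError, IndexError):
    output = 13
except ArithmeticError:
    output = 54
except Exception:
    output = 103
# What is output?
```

Step-by-step execution trace:
1. `z = 1 // 0` raises ZeroDivisionError.
2. `except (AttributeError, IndexError)` does not match ZeroDivisionError; skipped.
3. `except ArithmeticError` matches (ZeroDivisionError is a subclass of ArithmeticError) → output = 54.
4. `except Exception` is not reached.
Result: 54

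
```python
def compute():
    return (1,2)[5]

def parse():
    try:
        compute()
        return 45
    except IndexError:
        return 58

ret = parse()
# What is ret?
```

Step-by-step execution trace:
1. `parse()` calls `compute()`.
2. `compute()` evaluates `(1,2)[5]`, which raises IndexError; it propagates to the caller.
3. `return 45` is not reached.
4. `except IndexError` in parse matches → returns 58.
5. ret = 58.
Result: 58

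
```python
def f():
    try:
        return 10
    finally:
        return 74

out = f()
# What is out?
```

Step-by-step execution trace:
1. `f()` enters try: `return 10` sets pending return value 10.
2. Before returning, `finally: return 74` runs and overrides the pending return.
3. f() returns 74 → out = 74.
Result: 74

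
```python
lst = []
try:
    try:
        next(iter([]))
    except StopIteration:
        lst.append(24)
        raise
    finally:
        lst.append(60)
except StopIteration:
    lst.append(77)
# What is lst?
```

Step-by-step execution trace:
1. Inner try: `next(iter([]))` raises StopIteration.
2. Inner `except StopIteration` matches → `lst.append(24)` → lst = [24].
3. bare `raise` re-raises StopIteration.
4. Inner `finally` runs during unwinding: `lst.append(60)` → lst = [24, 60].
5. Outer `except StopIteration` matches → `lst.append(77)` → lst = [24, 60, 77].
Result: [24, 60, 77]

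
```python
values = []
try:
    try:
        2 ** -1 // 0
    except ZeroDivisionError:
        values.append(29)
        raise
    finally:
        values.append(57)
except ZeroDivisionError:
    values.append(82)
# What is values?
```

Step-by-step execution trace:
1. Inner try: `2 ** -1 // 0` raises ZeroDivisionError.
2. Inner `except ZeroDivisionError` matches → `values.append(29)` → values = [29].
3. bare `raise` re-raises ZeroDivisionError.
4. Inner `finally` runs during unwinding: `values.append(57)` → values = [29, 57].
5. Outer `except ZeroDivisionError` matches → `values.append(82)` → values = [29, 57, 82].
Result: [29, 57, 82]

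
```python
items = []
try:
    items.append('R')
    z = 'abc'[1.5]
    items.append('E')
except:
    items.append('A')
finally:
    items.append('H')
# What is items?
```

Step-by-step execution trace:
1. try: `items.append('R')` → items = ['R'].
2. `z = 'abc'[1.5]` raises TypeError; `items.append('E')` is not reached.
3. bare `except` matches → `items.append('A')` → items = ['R', 'A'].
4. finally always runs: `items.append('H')` → items = ['R', 'A', 'H'].
Result: ['R', 'A', 'H']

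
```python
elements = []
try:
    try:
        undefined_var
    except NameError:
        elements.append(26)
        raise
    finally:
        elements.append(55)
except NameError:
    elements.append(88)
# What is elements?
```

Step-by-step execution trace:
1. Inner try: `undefined_var` raises NameError.
2. Inner `except NameError` matches → `elements.append(26)` → elements = [26].
3. bare `raise` re-raises NameError.
4. Inner `finally` runs during unwinding: `elements.append(55)` → elements = [26, 55].
5. Outer `except NameError` matches → `elements.append(88)` → elements = [26, 55, 88].
Result: [26, 55, 88]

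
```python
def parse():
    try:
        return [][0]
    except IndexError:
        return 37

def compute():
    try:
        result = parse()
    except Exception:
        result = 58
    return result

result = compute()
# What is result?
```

Step-by-step execution trace:
1. `compute()` calls `parse()`.
2. In parse: `[][0]` raises IndexError; `except IndexError` catches it → returns 37.
3. In compute: `result = parse()` → result = 37. No exception reaches compute.
4. `except Exception` is skipped; compute returns 37.
5. result = 37.
Result: 37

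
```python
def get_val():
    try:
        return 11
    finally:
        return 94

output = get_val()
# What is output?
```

Step-by-step execution trace:
1. `get_val()` enters try: `return 11` sets pending return value 11.
2. Before returning, `finally: return 94` runs and overrides the pending return.
3. get_val() returns 94 → output = 94.
Result: 94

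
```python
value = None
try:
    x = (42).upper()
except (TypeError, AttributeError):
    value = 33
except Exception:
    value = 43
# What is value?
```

Step-by-step execution trace:
1. `x = (42).upper()` raises AttributeError.
2. `except (TypeError, AttributeError)` matches (AttributeError is in the tuple) → value = 33.
3. `except Exception` is not reached.
Result: 33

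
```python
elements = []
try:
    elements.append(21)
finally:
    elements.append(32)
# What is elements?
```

Step-by-step execution trace:
1. try: `elements.append(21)` → elements = [21].
2. The try body completes without raising.
3. finally always runs: `elements.append(32)` → elements = [21, 32].
Result: [21, 32]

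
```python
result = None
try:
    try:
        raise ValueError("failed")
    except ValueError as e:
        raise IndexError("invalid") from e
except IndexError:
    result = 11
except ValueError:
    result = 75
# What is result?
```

Step-by-step execution trace:
1. Inner try raises ValueError; inner `except ValueError as e` catches it.
2. `raise IndexError(...) from e` raises IndexError (ValueError is attached as __cause__, but only IndexError is active).
3. Outer `except IndexError` matches → result = 11.
4. `except ValueError` is not reached.
Result: 11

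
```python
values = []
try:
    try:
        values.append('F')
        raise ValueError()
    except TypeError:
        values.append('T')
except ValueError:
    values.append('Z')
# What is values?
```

Step-by-step execution trace:
1. Inner try: `values.append('F')` → values = ['F'].
2. `raise ValueError()` raises ValueError.
3. Inner `except TypeError` does not match ValueError; exception propagates to outer try.
4. Outer `except ValueError` matches → `values.append('Z')` → values = ['F', 'Z'].
Result: ['F', 'Z']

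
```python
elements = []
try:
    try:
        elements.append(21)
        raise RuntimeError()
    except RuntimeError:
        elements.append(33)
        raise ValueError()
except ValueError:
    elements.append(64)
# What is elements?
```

Step-by-step execution trace:
1. Inner try: `elements.append(21)` → elements = [21].
2. `raise RuntimeError()` raises RuntimeError.
3. Inner `except RuntimeError` matches → `elements.append(33)` → elements = [21, 33].
4. `raise ValueError()` raises ValueError; propagates to outer try.
5. Outer `except ValueError` matches → `elements.append(64)` → elements = [21, 33, 64].
Result: [21, 33, 64]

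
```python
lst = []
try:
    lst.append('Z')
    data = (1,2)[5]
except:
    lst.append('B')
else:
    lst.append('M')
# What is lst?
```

Step-by-step execution trace:
1. try: `lst.append('Z')` → lst = ['Z'].
2. `data = (1,2)[5]` raises IndexError.
3. bare `except` matches → `lst.append('B')` → lst = ['Z', 'B'].
4. `else` is skipped (an exception was raised).
Result: ['Z', 'B']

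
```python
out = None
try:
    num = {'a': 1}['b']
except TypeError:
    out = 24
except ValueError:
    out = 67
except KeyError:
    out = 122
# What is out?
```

Step-by-step execution trace:
1. `num = {'a': 1}['b']` raises KeyError.
2. `except TypeError` does not match KeyError; skipped.
3. `except ValueError` does not match KeyError; skipped.
4. `except KeyError` matches → out = 122.
Result: 122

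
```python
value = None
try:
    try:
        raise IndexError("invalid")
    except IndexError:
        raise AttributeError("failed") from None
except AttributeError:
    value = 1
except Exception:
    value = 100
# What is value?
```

Step-by-step execution trace:
1. Inner try raises IndexError; inner `except IndexError` catches it.
2. `raise AttributeError(...) from None` raises AttributeError (from None suppresses __context__, but the active exception is still AttributeError).
3. Outer `except AttributeError` matches → value = 1.
4. `except Exception` is not reached.
Result: 1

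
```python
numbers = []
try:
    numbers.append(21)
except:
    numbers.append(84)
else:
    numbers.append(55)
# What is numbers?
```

Step-by-step execution trace:
1. try: `numbers.append(21)` → numbers = [21]. No exception raised.
2. `except` is skipped.
3. `else` runs (try completed without exception): `numbers.append(55)` → numbers = [21, 55].
Result: [21, 55]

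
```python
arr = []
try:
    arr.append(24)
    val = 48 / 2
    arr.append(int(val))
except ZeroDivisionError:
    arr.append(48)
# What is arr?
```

Step-by-step execution trace:
1. try: `arr.append(24)` → arr = [24].
2. `val = 48 / 2` → val = 24.0. No exception raised.
3. `arr.append(int(val))` → arr = [24, 24].
4. `except ZeroDivisionError` is skipped (no exception was raised).
Result: [24, 24]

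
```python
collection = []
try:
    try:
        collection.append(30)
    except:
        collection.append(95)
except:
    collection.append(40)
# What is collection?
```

Step-by-step execution trace:
1. Inner try: `collection.append(30)` → collection = [30]. No exception raised.
2. Inner `except` is skipped.
3. Inner try completes normally; outer `except` is skipped.
Result: [30]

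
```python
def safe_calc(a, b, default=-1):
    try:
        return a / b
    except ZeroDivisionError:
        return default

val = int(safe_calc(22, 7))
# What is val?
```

Step-by-step execution trace:
1. `safe_calc(22, 7)` enters try: `return 22 / 7` → returns 3.142857142857143. No exception raised.
2. `except ZeroDivisionError` is skipped.
3. `int(3.142857142857143)` → 3 → val = 3.
Result: 3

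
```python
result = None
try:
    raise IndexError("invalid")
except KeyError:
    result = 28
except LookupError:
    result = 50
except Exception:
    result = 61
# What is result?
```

Step-by-step execution trace:
1. `raise IndexError(...)` raises IndexError.
2. `except KeyError` does not match (IndexError is not a subclass of KeyError); skipped.
3. `except LookupError` matches (IndexError is a subclass of LookupError) → result = 50.
4. `except Exception` is not reached.
Result: 50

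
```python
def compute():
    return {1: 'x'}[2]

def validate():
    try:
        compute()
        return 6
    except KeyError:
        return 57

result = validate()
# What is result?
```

Step-by-step execution trace:
1. `validate()` calls `compute()`.
2. `compute()` evaluates `{1: 'x'}[2]`, which raises KeyError; it propagates to the caller.
3. `return 6` is not reached.
4. `except KeyError` in validate matches → returns 57.
5. result = 57.
Result: 57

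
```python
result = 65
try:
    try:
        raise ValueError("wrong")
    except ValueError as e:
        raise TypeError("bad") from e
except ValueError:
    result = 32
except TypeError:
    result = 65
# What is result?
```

Step-by-step execution trace:
1. Inner try raises ValueError; inner `except ValueError as e` catches it.
2. `raise TypeError(...) from e` raises TypeError (ValueError is attached as __cause__, but only TypeError is active).
3. Outer `except ValueError` does not match TypeError; skipped.
4. Outer `except TypeError` matches → result = 65.
Result: 65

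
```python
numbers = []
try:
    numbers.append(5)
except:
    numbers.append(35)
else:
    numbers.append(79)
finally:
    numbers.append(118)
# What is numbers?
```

Step-by-step execution trace:
1. try: `numbers.append(5)` → numbers = [5]. No exception raised.
2. `except` is skipped.
3. `else` runs: `numbers.append(79)` → numbers = [5, 79].
4. `finally` always runs: `numbers.append(118)` → numbers = [5, 79, 118].
Result: [5, 79, 118]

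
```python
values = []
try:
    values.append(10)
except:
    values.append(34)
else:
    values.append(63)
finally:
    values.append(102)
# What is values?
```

Step-by-step execution trace:
1. try: `values.append(10)` → values = [10]. No exception raised.
2. `except` is skipped.
3. `else` runs: `values.append(63)` → values = [10, 63].
4. `finally` always runs: `values.append(102)` → values = [10, 63, 102].
Result: [10, 63, 102]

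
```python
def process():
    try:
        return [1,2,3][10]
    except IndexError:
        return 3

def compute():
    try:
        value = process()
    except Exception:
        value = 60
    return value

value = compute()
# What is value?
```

Step-by-step execution trace:
1. `compute()` calls `process()`.
2. In process: `[1,2,3][10]` raises IndexError; `except IndexError` catches it → returns 3.
3. In compute: `value = process()` → value = 3. No exception reaches compute.
4. `except Exception` is skipped; compute returns 3.
5. value = 3.
Result: 3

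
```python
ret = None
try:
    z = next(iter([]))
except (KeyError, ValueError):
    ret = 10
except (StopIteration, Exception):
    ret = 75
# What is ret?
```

Step-by-step execution trace:
1. `z = next(iter([]))` raises StopIteration.
2. `except (KeyError, ValueError)` does not match StopIteration; skipped.
3. `except (StopIteration, Exception)` matches (StopIteration is in the tuple) → ret = 75.
Result: 75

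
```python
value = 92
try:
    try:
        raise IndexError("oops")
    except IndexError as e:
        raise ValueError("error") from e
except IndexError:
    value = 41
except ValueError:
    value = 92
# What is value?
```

Step-by-step execution trace:
1. Inner try raises IndexError; inner `except IndexError as e` catches it.
2. `raise ValueError(...) from e` raises ValueError (IndexError is attached as __cause__, but only ValueError is active).
3. Outer `except IndexError` does not match ValueError; skipped.
4. Outer `except ValueError` matches → value = 92.
Result: 92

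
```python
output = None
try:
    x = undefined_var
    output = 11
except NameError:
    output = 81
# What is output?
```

Step-by-step execution trace:
1. `x = undefined_var` raises NameError.
2. `output = 11` is not reached.
3. `except NameError` matches → output = 81.
Result: 81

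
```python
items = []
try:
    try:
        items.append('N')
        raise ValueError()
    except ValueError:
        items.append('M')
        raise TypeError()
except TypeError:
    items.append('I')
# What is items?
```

Step-by-step execution trace:
1. Inner try: `items.append('N')` → items = ['N'].
2. `raise ValueError()` raises ValueError.
3. Inner `except ValueError` matches → `items.append('M')` → items = ['N', 'M'].
4. `raise TypeError()` raises TypeError; propagates to outer try.
5. Outer `except TypeError` matches → `items.append('I')` → items = ['N', 'M', 'I'].
Result: ['N', 'M', 'I']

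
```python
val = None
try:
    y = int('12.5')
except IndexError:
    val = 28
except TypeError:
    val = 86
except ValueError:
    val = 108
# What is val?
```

Step-by-step execution trace:
1. `y = int('12.5')` raises ValueError.
2. `except IndexError` does not match ValueError; skipped.
3. `except TypeError` does not match ValueError; skipped.
4. `except ValueError` matches → val = 108.
Result: 108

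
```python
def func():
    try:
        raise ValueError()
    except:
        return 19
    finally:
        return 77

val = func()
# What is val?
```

Step-by-step execution trace:
1. `func()` enters try: `raise ValueError()` raises ValueError.
2. bare `except` matches → `return 19` sets pending return value 19.
3. Before returning, `finally: return 77` runs and overrides the pending return.
4. func() returns 77 → val = 77.
Result: 77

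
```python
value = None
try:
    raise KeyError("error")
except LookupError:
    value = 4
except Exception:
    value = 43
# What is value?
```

Step-by-step execution trace:
1. `raise KeyError(...)` raises KeyError.
2. `except LookupError` matches (KeyError is a subclass of LookupError) → value = 4.
3. `except Exception` is not reached.
Result: 4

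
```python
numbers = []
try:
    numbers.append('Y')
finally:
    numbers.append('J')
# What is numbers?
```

Step-by-step execution trace:
1. try: `numbers.append('Y')` → numbers = ['Y'].
2. The try body completes without raising.
3. finally always runs: `numbers.append('J')` → numbers = ['Y', 'J'].
Result: ['Y', 'J']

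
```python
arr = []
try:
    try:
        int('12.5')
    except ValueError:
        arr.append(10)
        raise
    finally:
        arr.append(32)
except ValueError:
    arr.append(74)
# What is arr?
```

Step-by-step execution trace:
1. Inner try: `int('12.5')` raises ValueError.
2. Inner `except ValueError` matches → `arr.append(10)` → arr = [10].
3. bare `raise` re-raises ValueError.
4. Inner `finally` runs during unwinding: `arr.append(32)` → arr = [10, 32].
5. Outer `except ValueError` matches → `arr.append(74)` → arr = [10, 32, 74].
Result: [10, 32, 74]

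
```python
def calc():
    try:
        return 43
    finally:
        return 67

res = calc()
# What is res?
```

Step-by-step execution trace:
1. `calc()` enters try: `return 43` sets pending return value 43.
2. Before returning, `finally: return 67` runs and overrides the pending return.
3. calc() returns 67 → res = 67.
Result: 67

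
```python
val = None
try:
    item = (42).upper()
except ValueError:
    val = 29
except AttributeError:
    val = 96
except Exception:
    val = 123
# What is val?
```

Step-by-step execution trace:
1. `item = (42).upper()` raises AttributeError.
2. `except ValueError` does not match AttributeError; skipped.
3. `except AttributeError` matches → val = 96.
4. Remaining except clauses are skipped.
Result: 96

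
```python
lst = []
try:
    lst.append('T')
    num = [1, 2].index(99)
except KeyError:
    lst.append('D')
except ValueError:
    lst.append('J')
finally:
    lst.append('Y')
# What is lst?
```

Step-by-step execution trace:
1. try: `lst.append('T')` → lst = ['T'].
2. `num = [1, 2].index(99)` raises ValueError.
3. `except KeyError` does not match ValueError; skipped.
4. `except ValueError` matches → `lst.append('J')` → lst = ['T', 'J'].
5. finally always runs: `lst.append('Y')` → lst = ['T', 'J', 'Y'].
Result: ['T', 'J', 'Y']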